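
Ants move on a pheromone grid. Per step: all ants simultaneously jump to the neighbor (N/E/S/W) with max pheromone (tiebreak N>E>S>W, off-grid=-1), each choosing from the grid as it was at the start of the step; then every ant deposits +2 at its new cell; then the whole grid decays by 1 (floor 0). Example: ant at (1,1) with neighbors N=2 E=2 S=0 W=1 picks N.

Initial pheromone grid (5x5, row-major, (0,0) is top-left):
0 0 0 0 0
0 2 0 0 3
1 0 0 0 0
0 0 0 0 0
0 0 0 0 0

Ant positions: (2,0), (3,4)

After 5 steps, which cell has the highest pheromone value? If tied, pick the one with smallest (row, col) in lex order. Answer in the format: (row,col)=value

Answer: (1,4)=2

Derivation:
Step 1: ant0:(2,0)->N->(1,0) | ant1:(3,4)->N->(2,4)
  grid max=2 at (1,4)
Step 2: ant0:(1,0)->E->(1,1) | ant1:(2,4)->N->(1,4)
  grid max=3 at (1,4)
Step 3: ant0:(1,1)->N->(0,1) | ant1:(1,4)->N->(0,4)
  grid max=2 at (1,4)
Step 4: ant0:(0,1)->S->(1,1) | ant1:(0,4)->S->(1,4)
  grid max=3 at (1,4)
Step 5: ant0:(1,1)->N->(0,1) | ant1:(1,4)->N->(0,4)
  grid max=2 at (1,4)
Final grid:
  0 1 0 0 1
  0 1 0 0 2
  0 0 0 0 0
  0 0 0 0 0
  0 0 0 0 0
Max pheromone 2 at (1,4)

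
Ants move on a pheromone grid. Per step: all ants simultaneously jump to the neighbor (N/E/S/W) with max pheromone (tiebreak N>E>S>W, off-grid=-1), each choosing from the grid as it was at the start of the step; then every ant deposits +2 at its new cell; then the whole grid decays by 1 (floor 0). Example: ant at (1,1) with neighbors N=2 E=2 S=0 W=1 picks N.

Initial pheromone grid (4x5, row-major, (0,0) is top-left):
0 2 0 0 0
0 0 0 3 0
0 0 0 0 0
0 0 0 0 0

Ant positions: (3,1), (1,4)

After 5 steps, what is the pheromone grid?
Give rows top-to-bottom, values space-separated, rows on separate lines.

After step 1: ants at (2,1),(1,3)
  0 1 0 0 0
  0 0 0 4 0
  0 1 0 0 0
  0 0 0 0 0
After step 2: ants at (1,1),(0,3)
  0 0 0 1 0
  0 1 0 3 0
  0 0 0 0 0
  0 0 0 0 0
After step 3: ants at (0,1),(1,3)
  0 1 0 0 0
  0 0 0 4 0
  0 0 0 0 0
  0 0 0 0 0
After step 4: ants at (0,2),(0,3)
  0 0 1 1 0
  0 0 0 3 0
  0 0 0 0 0
  0 0 0 0 0
After step 5: ants at (0,3),(1,3)
  0 0 0 2 0
  0 0 0 4 0
  0 0 0 0 0
  0 0 0 0 0

0 0 0 2 0
0 0 0 4 0
0 0 0 0 0
0 0 0 0 0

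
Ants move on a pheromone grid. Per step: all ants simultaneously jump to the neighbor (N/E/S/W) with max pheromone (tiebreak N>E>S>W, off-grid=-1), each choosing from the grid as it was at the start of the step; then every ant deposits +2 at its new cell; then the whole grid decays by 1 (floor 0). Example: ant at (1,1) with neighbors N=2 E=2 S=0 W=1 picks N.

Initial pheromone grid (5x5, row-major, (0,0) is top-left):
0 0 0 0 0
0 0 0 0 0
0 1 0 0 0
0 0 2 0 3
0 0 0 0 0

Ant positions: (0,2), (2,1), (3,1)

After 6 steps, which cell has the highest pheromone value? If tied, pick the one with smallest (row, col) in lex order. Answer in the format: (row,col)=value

Answer: (0,3)=3

Derivation:
Step 1: ant0:(0,2)->E->(0,3) | ant1:(2,1)->N->(1,1) | ant2:(3,1)->E->(3,2)
  grid max=3 at (3,2)
Step 2: ant0:(0,3)->E->(0,4) | ant1:(1,1)->N->(0,1) | ant2:(3,2)->N->(2,2)
  grid max=2 at (3,2)
Step 3: ant0:(0,4)->S->(1,4) | ant1:(0,1)->E->(0,2) | ant2:(2,2)->S->(3,2)
  grid max=3 at (3,2)
Step 4: ant0:(1,4)->N->(0,4) | ant1:(0,2)->E->(0,3) | ant2:(3,2)->N->(2,2)
  grid max=2 at (3,2)
Step 5: ant0:(0,4)->W->(0,3) | ant1:(0,3)->E->(0,4) | ant2:(2,2)->S->(3,2)
  grid max=3 at (3,2)
Step 6: ant0:(0,3)->E->(0,4) | ant1:(0,4)->W->(0,3) | ant2:(3,2)->N->(2,2)
  grid max=3 at (0,3)
Final grid:
  0 0 0 3 3
  0 0 0 0 0
  0 0 1 0 0
  0 0 2 0 0
  0 0 0 0 0
Max pheromone 3 at (0,3)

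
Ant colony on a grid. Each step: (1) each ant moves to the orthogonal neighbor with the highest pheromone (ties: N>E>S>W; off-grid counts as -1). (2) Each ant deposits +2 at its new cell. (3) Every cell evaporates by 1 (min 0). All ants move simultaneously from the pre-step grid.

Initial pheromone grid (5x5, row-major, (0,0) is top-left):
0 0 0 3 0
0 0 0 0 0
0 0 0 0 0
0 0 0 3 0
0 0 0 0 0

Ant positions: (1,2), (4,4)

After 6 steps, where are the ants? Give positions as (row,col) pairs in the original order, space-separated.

Step 1: ant0:(1,2)->N->(0,2) | ant1:(4,4)->N->(3,4)
  grid max=2 at (0,3)
Step 2: ant0:(0,2)->E->(0,3) | ant1:(3,4)->W->(3,3)
  grid max=3 at (0,3)
Step 3: ant0:(0,3)->E->(0,4) | ant1:(3,3)->N->(2,3)
  grid max=2 at (0,3)
Step 4: ant0:(0,4)->W->(0,3) | ant1:(2,3)->S->(3,3)
  grid max=3 at (0,3)
Step 5: ant0:(0,3)->E->(0,4) | ant1:(3,3)->N->(2,3)
  grid max=2 at (0,3)
Step 6: ant0:(0,4)->W->(0,3) | ant1:(2,3)->S->(3,3)
  grid max=3 at (0,3)

(0,3) (3,3)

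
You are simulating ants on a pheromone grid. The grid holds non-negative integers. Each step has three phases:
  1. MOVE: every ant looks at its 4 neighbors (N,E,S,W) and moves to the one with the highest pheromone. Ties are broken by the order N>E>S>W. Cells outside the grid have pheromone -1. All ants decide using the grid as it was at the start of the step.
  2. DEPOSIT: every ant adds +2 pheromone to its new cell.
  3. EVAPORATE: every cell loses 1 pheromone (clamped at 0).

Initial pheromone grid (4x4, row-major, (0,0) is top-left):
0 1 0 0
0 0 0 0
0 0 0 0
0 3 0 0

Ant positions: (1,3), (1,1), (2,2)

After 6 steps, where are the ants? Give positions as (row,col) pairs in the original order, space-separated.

Step 1: ant0:(1,3)->N->(0,3) | ant1:(1,1)->N->(0,1) | ant2:(2,2)->N->(1,2)
  grid max=2 at (0,1)
Step 2: ant0:(0,3)->S->(1,3) | ant1:(0,1)->E->(0,2) | ant2:(1,2)->N->(0,2)
  grid max=3 at (0,2)
Step 3: ant0:(1,3)->N->(0,3) | ant1:(0,2)->W->(0,1) | ant2:(0,2)->W->(0,1)
  grid max=4 at (0,1)
Step 4: ant0:(0,3)->W->(0,2) | ant1:(0,1)->E->(0,2) | ant2:(0,1)->E->(0,2)
  grid max=7 at (0,2)
Step 5: ant0:(0,2)->W->(0,1) | ant1:(0,2)->W->(0,1) | ant2:(0,2)->W->(0,1)
  grid max=8 at (0,1)
Step 6: ant0:(0,1)->E->(0,2) | ant1:(0,1)->E->(0,2) | ant2:(0,1)->E->(0,2)
  grid max=11 at (0,2)

(0,2) (0,2) (0,2)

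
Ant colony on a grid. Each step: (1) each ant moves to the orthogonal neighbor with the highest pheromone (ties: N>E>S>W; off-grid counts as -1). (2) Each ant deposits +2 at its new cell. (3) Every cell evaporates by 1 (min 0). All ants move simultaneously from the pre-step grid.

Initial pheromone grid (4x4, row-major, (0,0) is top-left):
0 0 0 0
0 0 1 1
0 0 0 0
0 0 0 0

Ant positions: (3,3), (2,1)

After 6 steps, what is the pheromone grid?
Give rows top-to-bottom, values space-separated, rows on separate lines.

After step 1: ants at (2,3),(1,1)
  0 0 0 0
  0 1 0 0
  0 0 0 1
  0 0 0 0
After step 2: ants at (1,3),(0,1)
  0 1 0 0
  0 0 0 1
  0 0 0 0
  0 0 0 0
After step 3: ants at (0,3),(0,2)
  0 0 1 1
  0 0 0 0
  0 0 0 0
  0 0 0 0
After step 4: ants at (0,2),(0,3)
  0 0 2 2
  0 0 0 0
  0 0 0 0
  0 0 0 0
After step 5: ants at (0,3),(0,2)
  0 0 3 3
  0 0 0 0
  0 0 0 0
  0 0 0 0
After step 6: ants at (0,2),(0,3)
  0 0 4 4
  0 0 0 0
  0 0 0 0
  0 0 0 0

0 0 4 4
0 0 0 0
0 0 0 0
0 0 0 0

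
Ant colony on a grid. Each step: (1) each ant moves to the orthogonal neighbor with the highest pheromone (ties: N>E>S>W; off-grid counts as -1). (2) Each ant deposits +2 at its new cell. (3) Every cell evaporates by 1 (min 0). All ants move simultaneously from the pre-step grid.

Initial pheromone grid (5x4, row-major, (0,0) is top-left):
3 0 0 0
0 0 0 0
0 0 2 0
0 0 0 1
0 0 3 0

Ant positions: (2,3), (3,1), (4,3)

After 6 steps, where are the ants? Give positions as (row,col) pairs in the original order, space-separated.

Step 1: ant0:(2,3)->W->(2,2) | ant1:(3,1)->N->(2,1) | ant2:(4,3)->W->(4,2)
  grid max=4 at (4,2)
Step 2: ant0:(2,2)->W->(2,1) | ant1:(2,1)->E->(2,2) | ant2:(4,2)->N->(3,2)
  grid max=4 at (2,2)
Step 3: ant0:(2,1)->E->(2,2) | ant1:(2,2)->W->(2,1) | ant2:(3,2)->N->(2,2)
  grid max=7 at (2,2)
Step 4: ant0:(2,2)->W->(2,1) | ant1:(2,1)->E->(2,2) | ant2:(2,2)->W->(2,1)
  grid max=8 at (2,2)
Step 5: ant0:(2,1)->E->(2,2) | ant1:(2,2)->W->(2,1) | ant2:(2,1)->E->(2,2)
  grid max=11 at (2,2)
Step 6: ant0:(2,2)->W->(2,1) | ant1:(2,1)->E->(2,2) | ant2:(2,2)->W->(2,1)
  grid max=12 at (2,2)

(2,1) (2,2) (2,1)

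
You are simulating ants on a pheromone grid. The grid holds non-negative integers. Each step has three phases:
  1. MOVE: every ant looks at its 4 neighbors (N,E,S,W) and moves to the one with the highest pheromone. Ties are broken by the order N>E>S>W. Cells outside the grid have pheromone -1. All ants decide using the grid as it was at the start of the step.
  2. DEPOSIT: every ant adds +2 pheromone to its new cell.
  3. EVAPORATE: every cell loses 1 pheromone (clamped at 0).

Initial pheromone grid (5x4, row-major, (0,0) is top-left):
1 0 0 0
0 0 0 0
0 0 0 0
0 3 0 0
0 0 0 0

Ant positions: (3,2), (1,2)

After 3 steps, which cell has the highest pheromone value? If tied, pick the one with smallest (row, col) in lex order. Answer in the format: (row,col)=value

Step 1: ant0:(3,2)->W->(3,1) | ant1:(1,2)->N->(0,2)
  grid max=4 at (3,1)
Step 2: ant0:(3,1)->N->(2,1) | ant1:(0,2)->E->(0,3)
  grid max=3 at (3,1)
Step 3: ant0:(2,1)->S->(3,1) | ant1:(0,3)->S->(1,3)
  grid max=4 at (3,1)
Final grid:
  0 0 0 0
  0 0 0 1
  0 0 0 0
  0 4 0 0
  0 0 0 0
Max pheromone 4 at (3,1)

Answer: (3,1)=4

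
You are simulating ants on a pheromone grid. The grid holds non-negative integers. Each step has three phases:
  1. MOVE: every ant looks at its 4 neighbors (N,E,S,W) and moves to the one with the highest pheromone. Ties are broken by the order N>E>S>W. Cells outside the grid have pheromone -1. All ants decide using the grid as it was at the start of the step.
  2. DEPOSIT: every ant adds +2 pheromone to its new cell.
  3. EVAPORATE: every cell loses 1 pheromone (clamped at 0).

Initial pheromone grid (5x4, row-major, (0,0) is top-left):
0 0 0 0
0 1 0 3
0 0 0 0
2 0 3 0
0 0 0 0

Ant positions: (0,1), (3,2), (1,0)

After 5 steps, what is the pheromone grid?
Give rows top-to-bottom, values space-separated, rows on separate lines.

After step 1: ants at (1,1),(2,2),(1,1)
  0 0 0 0
  0 4 0 2
  0 0 1 0
  1 0 2 0
  0 0 0 0
After step 2: ants at (0,1),(3,2),(0,1)
  0 3 0 0
  0 3 0 1
  0 0 0 0
  0 0 3 0
  0 0 0 0
After step 3: ants at (1,1),(2,2),(1,1)
  0 2 0 0
  0 6 0 0
  0 0 1 0
  0 0 2 0
  0 0 0 0
After step 4: ants at (0,1),(3,2),(0,1)
  0 5 0 0
  0 5 0 0
  0 0 0 0
  0 0 3 0
  0 0 0 0
After step 5: ants at (1,1),(2,2),(1,1)
  0 4 0 0
  0 8 0 0
  0 0 1 0
  0 0 2 0
  0 0 0 0

0 4 0 0
0 8 0 0
0 0 1 0
0 0 2 0
0 0 0 0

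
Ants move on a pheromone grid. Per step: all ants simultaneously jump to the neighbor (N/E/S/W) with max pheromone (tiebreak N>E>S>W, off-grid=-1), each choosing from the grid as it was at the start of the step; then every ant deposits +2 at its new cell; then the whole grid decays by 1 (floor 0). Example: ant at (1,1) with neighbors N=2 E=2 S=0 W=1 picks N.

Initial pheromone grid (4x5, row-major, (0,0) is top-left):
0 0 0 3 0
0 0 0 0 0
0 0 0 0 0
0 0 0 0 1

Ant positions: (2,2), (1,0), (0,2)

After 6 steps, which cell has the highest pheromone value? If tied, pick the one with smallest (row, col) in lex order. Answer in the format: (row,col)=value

Answer: (0,3)=11

Derivation:
Step 1: ant0:(2,2)->N->(1,2) | ant1:(1,0)->N->(0,0) | ant2:(0,2)->E->(0,3)
  grid max=4 at (0,3)
Step 2: ant0:(1,2)->N->(0,2) | ant1:(0,0)->E->(0,1) | ant2:(0,3)->E->(0,4)
  grid max=3 at (0,3)
Step 3: ant0:(0,2)->E->(0,3) | ant1:(0,1)->E->(0,2) | ant2:(0,4)->W->(0,3)
  grid max=6 at (0,3)
Step 4: ant0:(0,3)->W->(0,2) | ant1:(0,2)->E->(0,3) | ant2:(0,3)->W->(0,2)
  grid max=7 at (0,3)
Step 5: ant0:(0,2)->E->(0,3) | ant1:(0,3)->W->(0,2) | ant2:(0,2)->E->(0,3)
  grid max=10 at (0,3)
Step 6: ant0:(0,3)->W->(0,2) | ant1:(0,2)->E->(0,3) | ant2:(0,3)->W->(0,2)
  grid max=11 at (0,3)
Final grid:
  0 0 9 11 0
  0 0 0 0 0
  0 0 0 0 0
  0 0 0 0 0
Max pheromone 11 at (0,3)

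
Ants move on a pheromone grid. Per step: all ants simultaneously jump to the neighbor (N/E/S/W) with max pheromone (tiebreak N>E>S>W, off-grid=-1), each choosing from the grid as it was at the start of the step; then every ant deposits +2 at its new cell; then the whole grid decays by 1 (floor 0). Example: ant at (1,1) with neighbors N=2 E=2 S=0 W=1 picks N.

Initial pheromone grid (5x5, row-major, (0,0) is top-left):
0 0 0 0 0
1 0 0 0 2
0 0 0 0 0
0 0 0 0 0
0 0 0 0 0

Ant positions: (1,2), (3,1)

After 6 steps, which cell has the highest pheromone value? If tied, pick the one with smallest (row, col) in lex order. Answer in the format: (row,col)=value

Answer: (0,3)=2

Derivation:
Step 1: ant0:(1,2)->N->(0,2) | ant1:(3,1)->N->(2,1)
  grid max=1 at (0,2)
Step 2: ant0:(0,2)->E->(0,3) | ant1:(2,1)->N->(1,1)
  grid max=1 at (0,3)
Step 3: ant0:(0,3)->E->(0,4) | ant1:(1,1)->N->(0,1)
  grid max=1 at (0,1)
Step 4: ant0:(0,4)->S->(1,4) | ant1:(0,1)->E->(0,2)
  grid max=1 at (0,2)
Step 5: ant0:(1,4)->N->(0,4) | ant1:(0,2)->E->(0,3)
  grid max=1 at (0,3)
Step 6: ant0:(0,4)->W->(0,3) | ant1:(0,3)->E->(0,4)
  grid max=2 at (0,3)
Final grid:
  0 0 0 2 2
  0 0 0 0 0
  0 0 0 0 0
  0 0 0 0 0
  0 0 0 0 0
Max pheromone 2 at (0,3)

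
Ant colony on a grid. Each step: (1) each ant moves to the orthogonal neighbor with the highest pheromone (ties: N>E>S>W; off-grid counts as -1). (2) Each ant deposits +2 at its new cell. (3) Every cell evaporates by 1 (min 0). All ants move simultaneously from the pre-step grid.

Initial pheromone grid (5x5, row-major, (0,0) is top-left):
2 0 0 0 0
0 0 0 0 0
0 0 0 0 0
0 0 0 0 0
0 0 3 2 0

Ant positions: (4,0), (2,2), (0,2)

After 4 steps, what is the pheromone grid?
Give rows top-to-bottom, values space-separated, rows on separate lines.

After step 1: ants at (3,0),(1,2),(0,3)
  1 0 0 1 0
  0 0 1 0 0
  0 0 0 0 0
  1 0 0 0 0
  0 0 2 1 0
After step 2: ants at (2,0),(0,2),(0,4)
  0 0 1 0 1
  0 0 0 0 0
  1 0 0 0 0
  0 0 0 0 0
  0 0 1 0 0
After step 3: ants at (1,0),(0,3),(1,4)
  0 0 0 1 0
  1 0 0 0 1
  0 0 0 0 0
  0 0 0 0 0
  0 0 0 0 0
After step 4: ants at (0,0),(0,4),(0,4)
  1 0 0 0 3
  0 0 0 0 0
  0 0 0 0 0
  0 0 0 0 0
  0 0 0 0 0

1 0 0 0 3
0 0 0 0 0
0 0 0 0 0
0 0 0 0 0
0 0 0 0 0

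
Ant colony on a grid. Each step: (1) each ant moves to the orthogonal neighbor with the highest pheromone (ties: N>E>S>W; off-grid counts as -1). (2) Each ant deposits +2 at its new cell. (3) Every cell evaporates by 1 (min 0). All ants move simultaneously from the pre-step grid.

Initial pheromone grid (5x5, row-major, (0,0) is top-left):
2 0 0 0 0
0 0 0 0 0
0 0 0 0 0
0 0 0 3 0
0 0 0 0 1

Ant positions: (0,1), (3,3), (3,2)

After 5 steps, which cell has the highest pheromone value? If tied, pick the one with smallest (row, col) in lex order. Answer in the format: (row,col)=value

Answer: (3,3)=8

Derivation:
Step 1: ant0:(0,1)->W->(0,0) | ant1:(3,3)->N->(2,3) | ant2:(3,2)->E->(3,3)
  grid max=4 at (3,3)
Step 2: ant0:(0,0)->E->(0,1) | ant1:(2,3)->S->(3,3) | ant2:(3,3)->N->(2,3)
  grid max=5 at (3,3)
Step 3: ant0:(0,1)->W->(0,0) | ant1:(3,3)->N->(2,3) | ant2:(2,3)->S->(3,3)
  grid max=6 at (3,3)
Step 4: ant0:(0,0)->E->(0,1) | ant1:(2,3)->S->(3,3) | ant2:(3,3)->N->(2,3)
  grid max=7 at (3,3)
Step 5: ant0:(0,1)->W->(0,0) | ant1:(3,3)->N->(2,3) | ant2:(2,3)->S->(3,3)
  grid max=8 at (3,3)
Final grid:
  3 0 0 0 0
  0 0 0 0 0
  0 0 0 5 0
  0 0 0 8 0
  0 0 0 0 0
Max pheromone 8 at (3,3)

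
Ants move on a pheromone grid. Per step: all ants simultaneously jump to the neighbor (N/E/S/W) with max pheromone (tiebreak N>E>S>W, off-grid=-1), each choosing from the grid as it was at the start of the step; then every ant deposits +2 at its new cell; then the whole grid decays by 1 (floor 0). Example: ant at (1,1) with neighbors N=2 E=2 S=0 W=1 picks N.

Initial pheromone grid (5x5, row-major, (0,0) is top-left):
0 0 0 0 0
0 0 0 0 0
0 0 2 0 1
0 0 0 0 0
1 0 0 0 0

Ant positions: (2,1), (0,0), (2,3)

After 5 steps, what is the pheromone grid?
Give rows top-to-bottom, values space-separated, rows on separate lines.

After step 1: ants at (2,2),(0,1),(2,2)
  0 1 0 0 0
  0 0 0 0 0
  0 0 5 0 0
  0 0 0 0 0
  0 0 0 0 0
After step 2: ants at (1,2),(0,2),(1,2)
  0 0 1 0 0
  0 0 3 0 0
  0 0 4 0 0
  0 0 0 0 0
  0 0 0 0 0
After step 3: ants at (2,2),(1,2),(2,2)
  0 0 0 0 0
  0 0 4 0 0
  0 0 7 0 0
  0 0 0 0 0
  0 0 0 0 0
After step 4: ants at (1,2),(2,2),(1,2)
  0 0 0 0 0
  0 0 7 0 0
  0 0 8 0 0
  0 0 0 0 0
  0 0 0 0 0
After step 5: ants at (2,2),(1,2),(2,2)
  0 0 0 0 0
  0 0 8 0 0
  0 0 11 0 0
  0 0 0 0 0
  0 0 0 0 0

0 0 0 0 0
0 0 8 0 0
0 0 11 0 0
0 0 0 0 0
0 0 0 0 0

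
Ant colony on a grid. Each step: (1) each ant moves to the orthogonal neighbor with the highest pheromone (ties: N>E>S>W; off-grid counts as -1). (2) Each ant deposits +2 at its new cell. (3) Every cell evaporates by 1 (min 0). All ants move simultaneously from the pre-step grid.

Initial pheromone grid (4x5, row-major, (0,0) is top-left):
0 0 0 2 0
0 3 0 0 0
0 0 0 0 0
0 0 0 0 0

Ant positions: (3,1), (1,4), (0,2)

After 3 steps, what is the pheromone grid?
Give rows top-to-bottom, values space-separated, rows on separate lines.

After step 1: ants at (2,1),(0,4),(0,3)
  0 0 0 3 1
  0 2 0 0 0
  0 1 0 0 0
  0 0 0 0 0
After step 2: ants at (1,1),(0,3),(0,4)
  0 0 0 4 2
  0 3 0 0 0
  0 0 0 0 0
  0 0 0 0 0
After step 3: ants at (0,1),(0,4),(0,3)
  0 1 0 5 3
  0 2 0 0 0
  0 0 0 0 0
  0 0 0 0 0

0 1 0 5 3
0 2 0 0 0
0 0 0 0 0
0 0 0 0 0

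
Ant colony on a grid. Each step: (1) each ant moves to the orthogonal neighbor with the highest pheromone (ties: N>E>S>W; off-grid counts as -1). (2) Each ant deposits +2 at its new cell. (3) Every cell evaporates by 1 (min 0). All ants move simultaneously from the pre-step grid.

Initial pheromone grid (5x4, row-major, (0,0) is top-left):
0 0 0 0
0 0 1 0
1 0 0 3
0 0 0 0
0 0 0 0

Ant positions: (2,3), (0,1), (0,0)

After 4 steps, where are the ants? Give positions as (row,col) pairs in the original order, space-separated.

Step 1: ant0:(2,3)->N->(1,3) | ant1:(0,1)->E->(0,2) | ant2:(0,0)->E->(0,1)
  grid max=2 at (2,3)
Step 2: ant0:(1,3)->S->(2,3) | ant1:(0,2)->W->(0,1) | ant2:(0,1)->E->(0,2)
  grid max=3 at (2,3)
Step 3: ant0:(2,3)->N->(1,3) | ant1:(0,1)->E->(0,2) | ant2:(0,2)->W->(0,1)
  grid max=3 at (0,1)
Step 4: ant0:(1,3)->S->(2,3) | ant1:(0,2)->W->(0,1) | ant2:(0,1)->E->(0,2)
  grid max=4 at (0,1)

(2,3) (0,1) (0,2)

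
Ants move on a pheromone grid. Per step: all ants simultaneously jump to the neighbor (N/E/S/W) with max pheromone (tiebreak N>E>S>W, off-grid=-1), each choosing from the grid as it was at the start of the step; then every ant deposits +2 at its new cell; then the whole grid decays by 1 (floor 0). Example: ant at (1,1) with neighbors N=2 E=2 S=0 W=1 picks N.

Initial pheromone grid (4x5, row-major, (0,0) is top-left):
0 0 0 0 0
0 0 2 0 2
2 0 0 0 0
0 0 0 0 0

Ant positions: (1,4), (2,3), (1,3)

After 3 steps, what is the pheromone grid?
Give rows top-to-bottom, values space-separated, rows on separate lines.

After step 1: ants at (0,4),(1,3),(1,4)
  0 0 0 0 1
  0 0 1 1 3
  1 0 0 0 0
  0 0 0 0 0
After step 2: ants at (1,4),(1,4),(0,4)
  0 0 0 0 2
  0 0 0 0 6
  0 0 0 0 0
  0 0 0 0 0
After step 3: ants at (0,4),(0,4),(1,4)
  0 0 0 0 5
  0 0 0 0 7
  0 0 0 0 0
  0 0 0 0 0

0 0 0 0 5
0 0 0 0 7
0 0 0 0 0
0 0 0 0 0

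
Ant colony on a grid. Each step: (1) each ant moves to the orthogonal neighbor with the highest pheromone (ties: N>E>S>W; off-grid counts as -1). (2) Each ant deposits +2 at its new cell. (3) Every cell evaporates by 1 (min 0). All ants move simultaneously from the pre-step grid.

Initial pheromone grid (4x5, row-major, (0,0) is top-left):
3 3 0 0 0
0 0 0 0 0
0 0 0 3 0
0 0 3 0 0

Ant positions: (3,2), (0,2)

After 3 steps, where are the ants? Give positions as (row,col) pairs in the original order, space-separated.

Step 1: ant0:(3,2)->N->(2,2) | ant1:(0,2)->W->(0,1)
  grid max=4 at (0,1)
Step 2: ant0:(2,2)->E->(2,3) | ant1:(0,1)->W->(0,0)
  grid max=3 at (0,0)
Step 3: ant0:(2,3)->N->(1,3) | ant1:(0,0)->E->(0,1)
  grid max=4 at (0,1)

(1,3) (0,1)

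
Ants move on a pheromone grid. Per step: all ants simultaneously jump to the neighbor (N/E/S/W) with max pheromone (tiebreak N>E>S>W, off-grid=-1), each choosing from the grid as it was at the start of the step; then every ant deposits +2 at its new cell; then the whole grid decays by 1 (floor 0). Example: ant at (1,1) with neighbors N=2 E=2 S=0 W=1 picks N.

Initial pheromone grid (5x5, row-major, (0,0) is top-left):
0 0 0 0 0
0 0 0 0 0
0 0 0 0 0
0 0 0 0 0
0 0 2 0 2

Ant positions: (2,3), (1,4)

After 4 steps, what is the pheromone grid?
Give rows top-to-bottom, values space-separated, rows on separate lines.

After step 1: ants at (1,3),(0,4)
  0 0 0 0 1
  0 0 0 1 0
  0 0 0 0 0
  0 0 0 0 0
  0 0 1 0 1
After step 2: ants at (0,3),(1,4)
  0 0 0 1 0
  0 0 0 0 1
  0 0 0 0 0
  0 0 0 0 0
  0 0 0 0 0
After step 3: ants at (0,4),(0,4)
  0 0 0 0 3
  0 0 0 0 0
  0 0 0 0 0
  0 0 0 0 0
  0 0 0 0 0
After step 4: ants at (1,4),(1,4)
  0 0 0 0 2
  0 0 0 0 3
  0 0 0 0 0
  0 0 0 0 0
  0 0 0 0 0

0 0 0 0 2
0 0 0 0 3
0 0 0 0 0
0 0 0 0 0
0 0 0 0 0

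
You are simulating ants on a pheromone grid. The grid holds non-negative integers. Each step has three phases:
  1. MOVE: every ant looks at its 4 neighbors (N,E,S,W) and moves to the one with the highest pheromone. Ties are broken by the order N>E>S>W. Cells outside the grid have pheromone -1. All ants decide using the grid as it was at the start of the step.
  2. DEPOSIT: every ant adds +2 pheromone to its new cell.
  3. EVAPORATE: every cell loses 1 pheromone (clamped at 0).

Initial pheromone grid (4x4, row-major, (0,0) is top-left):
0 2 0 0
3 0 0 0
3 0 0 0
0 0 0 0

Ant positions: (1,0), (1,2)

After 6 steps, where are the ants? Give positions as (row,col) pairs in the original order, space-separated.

Step 1: ant0:(1,0)->S->(2,0) | ant1:(1,2)->N->(0,2)
  grid max=4 at (2,0)
Step 2: ant0:(2,0)->N->(1,0) | ant1:(0,2)->W->(0,1)
  grid max=3 at (1,0)
Step 3: ant0:(1,0)->S->(2,0) | ant1:(0,1)->E->(0,2)
  grid max=4 at (2,0)
Step 4: ant0:(2,0)->N->(1,0) | ant1:(0,2)->W->(0,1)
  grid max=3 at (1,0)
Step 5: ant0:(1,0)->S->(2,0) | ant1:(0,1)->E->(0,2)
  grid max=4 at (2,0)
Step 6: ant0:(2,0)->N->(1,0) | ant1:(0,2)->W->(0,1)
  grid max=3 at (1,0)

(1,0) (0,1)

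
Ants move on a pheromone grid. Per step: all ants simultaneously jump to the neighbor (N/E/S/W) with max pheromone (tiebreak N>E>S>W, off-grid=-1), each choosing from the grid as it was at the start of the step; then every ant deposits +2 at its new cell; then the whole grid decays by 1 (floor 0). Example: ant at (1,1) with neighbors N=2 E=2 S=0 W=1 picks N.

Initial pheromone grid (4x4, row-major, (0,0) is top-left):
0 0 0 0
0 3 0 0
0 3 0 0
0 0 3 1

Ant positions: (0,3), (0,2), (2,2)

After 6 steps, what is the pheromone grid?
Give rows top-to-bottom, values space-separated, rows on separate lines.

After step 1: ants at (1,3),(0,3),(3,2)
  0 0 0 1
  0 2 0 1
  0 2 0 0
  0 0 4 0
After step 2: ants at (0,3),(1,3),(2,2)
  0 0 0 2
  0 1 0 2
  0 1 1 0
  0 0 3 0
After step 3: ants at (1,3),(0,3),(3,2)
  0 0 0 3
  0 0 0 3
  0 0 0 0
  0 0 4 0
After step 4: ants at (0,3),(1,3),(2,2)
  0 0 0 4
  0 0 0 4
  0 0 1 0
  0 0 3 0
After step 5: ants at (1,3),(0,3),(3,2)
  0 0 0 5
  0 0 0 5
  0 0 0 0
  0 0 4 0
After step 6: ants at (0,3),(1,3),(2,2)
  0 0 0 6
  0 0 0 6
  0 0 1 0
  0 0 3 0

0 0 0 6
0 0 0 6
0 0 1 0
0 0 3 0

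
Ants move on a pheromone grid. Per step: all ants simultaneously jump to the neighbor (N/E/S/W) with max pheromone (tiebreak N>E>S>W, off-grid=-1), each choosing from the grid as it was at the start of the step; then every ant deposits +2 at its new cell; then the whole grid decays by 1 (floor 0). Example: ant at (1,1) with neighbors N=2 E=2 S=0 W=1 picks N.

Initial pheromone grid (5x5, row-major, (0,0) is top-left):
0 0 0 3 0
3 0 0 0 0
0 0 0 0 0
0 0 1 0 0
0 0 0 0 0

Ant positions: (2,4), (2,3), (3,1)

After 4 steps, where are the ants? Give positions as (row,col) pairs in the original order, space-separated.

Step 1: ant0:(2,4)->N->(1,4) | ant1:(2,3)->N->(1,3) | ant2:(3,1)->E->(3,2)
  grid max=2 at (0,3)
Step 2: ant0:(1,4)->W->(1,3) | ant1:(1,3)->N->(0,3) | ant2:(3,2)->N->(2,2)
  grid max=3 at (0,3)
Step 3: ant0:(1,3)->N->(0,3) | ant1:(0,3)->S->(1,3) | ant2:(2,2)->S->(3,2)
  grid max=4 at (0,3)
Step 4: ant0:(0,3)->S->(1,3) | ant1:(1,3)->N->(0,3) | ant2:(3,2)->N->(2,2)
  grid max=5 at (0,3)

(1,3) (0,3) (2,2)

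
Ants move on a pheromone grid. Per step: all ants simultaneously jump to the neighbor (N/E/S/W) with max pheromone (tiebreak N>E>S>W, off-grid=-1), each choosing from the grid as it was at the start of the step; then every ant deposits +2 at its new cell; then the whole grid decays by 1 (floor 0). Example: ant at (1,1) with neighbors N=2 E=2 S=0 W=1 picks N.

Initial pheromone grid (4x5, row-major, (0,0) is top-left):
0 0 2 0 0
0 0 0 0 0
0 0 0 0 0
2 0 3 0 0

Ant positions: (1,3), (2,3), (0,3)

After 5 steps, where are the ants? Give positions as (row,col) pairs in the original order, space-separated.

Step 1: ant0:(1,3)->N->(0,3) | ant1:(2,3)->N->(1,3) | ant2:(0,3)->W->(0,2)
  grid max=3 at (0,2)
Step 2: ant0:(0,3)->W->(0,2) | ant1:(1,3)->N->(0,3) | ant2:(0,2)->E->(0,3)
  grid max=4 at (0,2)
Step 3: ant0:(0,2)->E->(0,3) | ant1:(0,3)->W->(0,2) | ant2:(0,3)->W->(0,2)
  grid max=7 at (0,2)
Step 4: ant0:(0,3)->W->(0,2) | ant1:(0,2)->E->(0,3) | ant2:(0,2)->E->(0,3)
  grid max=8 at (0,2)
Step 5: ant0:(0,2)->E->(0,3) | ant1:(0,3)->W->(0,2) | ant2:(0,3)->W->(0,2)
  grid max=11 at (0,2)

(0,3) (0,2) (0,2)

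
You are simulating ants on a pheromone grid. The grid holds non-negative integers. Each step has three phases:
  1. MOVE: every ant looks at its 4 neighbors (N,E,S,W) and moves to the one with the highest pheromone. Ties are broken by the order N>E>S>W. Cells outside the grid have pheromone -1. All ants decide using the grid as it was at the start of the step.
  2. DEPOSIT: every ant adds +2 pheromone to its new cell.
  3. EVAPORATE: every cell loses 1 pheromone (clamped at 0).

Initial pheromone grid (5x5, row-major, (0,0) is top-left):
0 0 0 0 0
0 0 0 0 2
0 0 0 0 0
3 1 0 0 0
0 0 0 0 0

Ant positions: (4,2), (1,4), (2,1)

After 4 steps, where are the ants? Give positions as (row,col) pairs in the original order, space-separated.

Step 1: ant0:(4,2)->N->(3,2) | ant1:(1,4)->N->(0,4) | ant2:(2,1)->S->(3,1)
  grid max=2 at (3,0)
Step 2: ant0:(3,2)->W->(3,1) | ant1:(0,4)->S->(1,4) | ant2:(3,1)->W->(3,0)
  grid max=3 at (3,0)
Step 3: ant0:(3,1)->W->(3,0) | ant1:(1,4)->N->(0,4) | ant2:(3,0)->E->(3,1)
  grid max=4 at (3,0)
Step 4: ant0:(3,0)->E->(3,1) | ant1:(0,4)->S->(1,4) | ant2:(3,1)->W->(3,0)
  grid max=5 at (3,0)

(3,1) (1,4) (3,0)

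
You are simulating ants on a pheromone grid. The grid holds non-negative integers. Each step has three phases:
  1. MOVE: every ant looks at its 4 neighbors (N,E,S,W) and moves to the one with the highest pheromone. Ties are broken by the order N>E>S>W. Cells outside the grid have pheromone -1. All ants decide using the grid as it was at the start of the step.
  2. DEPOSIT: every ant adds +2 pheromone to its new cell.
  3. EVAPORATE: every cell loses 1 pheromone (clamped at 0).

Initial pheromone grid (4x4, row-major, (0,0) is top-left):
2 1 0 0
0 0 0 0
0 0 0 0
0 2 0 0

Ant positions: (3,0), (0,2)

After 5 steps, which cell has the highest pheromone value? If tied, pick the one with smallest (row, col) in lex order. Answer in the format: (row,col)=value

Answer: (3,1)=3

Derivation:
Step 1: ant0:(3,0)->E->(3,1) | ant1:(0,2)->W->(0,1)
  grid max=3 at (3,1)
Step 2: ant0:(3,1)->N->(2,1) | ant1:(0,1)->W->(0,0)
  grid max=2 at (0,0)
Step 3: ant0:(2,1)->S->(3,1) | ant1:(0,0)->E->(0,1)
  grid max=3 at (3,1)
Step 4: ant0:(3,1)->N->(2,1) | ant1:(0,1)->W->(0,0)
  grid max=2 at (0,0)
Step 5: ant0:(2,1)->S->(3,1) | ant1:(0,0)->E->(0,1)
  grid max=3 at (3,1)
Final grid:
  1 2 0 0
  0 0 0 0
  0 0 0 0
  0 3 0 0
Max pheromone 3 at (3,1)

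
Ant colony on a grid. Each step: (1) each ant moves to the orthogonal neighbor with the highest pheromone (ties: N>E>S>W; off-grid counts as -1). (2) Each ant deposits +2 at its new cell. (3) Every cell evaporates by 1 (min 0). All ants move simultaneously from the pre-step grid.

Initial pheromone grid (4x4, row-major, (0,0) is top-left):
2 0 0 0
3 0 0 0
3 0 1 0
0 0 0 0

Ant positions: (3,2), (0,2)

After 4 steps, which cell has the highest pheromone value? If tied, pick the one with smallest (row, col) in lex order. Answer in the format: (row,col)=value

Step 1: ant0:(3,2)->N->(2,2) | ant1:(0,2)->E->(0,3)
  grid max=2 at (1,0)
Step 2: ant0:(2,2)->N->(1,2) | ant1:(0,3)->S->(1,3)
  grid max=1 at (1,0)
Step 3: ant0:(1,2)->E->(1,3) | ant1:(1,3)->W->(1,2)
  grid max=2 at (1,2)
Step 4: ant0:(1,3)->W->(1,2) | ant1:(1,2)->E->(1,3)
  grid max=3 at (1,2)
Final grid:
  0 0 0 0
  0 0 3 3
  0 0 0 0
  0 0 0 0
Max pheromone 3 at (1,2)

Answer: (1,2)=3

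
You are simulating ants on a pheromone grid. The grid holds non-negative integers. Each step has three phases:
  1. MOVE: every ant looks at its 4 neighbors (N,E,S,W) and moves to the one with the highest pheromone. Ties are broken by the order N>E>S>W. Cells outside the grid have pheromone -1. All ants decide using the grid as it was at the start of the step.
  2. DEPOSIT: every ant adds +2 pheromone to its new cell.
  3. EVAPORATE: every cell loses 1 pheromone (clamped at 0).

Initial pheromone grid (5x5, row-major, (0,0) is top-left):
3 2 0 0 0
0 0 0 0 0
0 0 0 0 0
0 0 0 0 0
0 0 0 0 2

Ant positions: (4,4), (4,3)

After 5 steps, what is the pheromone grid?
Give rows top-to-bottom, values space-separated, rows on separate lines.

After step 1: ants at (3,4),(4,4)
  2 1 0 0 0
  0 0 0 0 0
  0 0 0 0 0
  0 0 0 0 1
  0 0 0 0 3
After step 2: ants at (4,4),(3,4)
  1 0 0 0 0
  0 0 0 0 0
  0 0 0 0 0
  0 0 0 0 2
  0 0 0 0 4
After step 3: ants at (3,4),(4,4)
  0 0 0 0 0
  0 0 0 0 0
  0 0 0 0 0
  0 0 0 0 3
  0 0 0 0 5
After step 4: ants at (4,4),(3,4)
  0 0 0 0 0
  0 0 0 0 0
  0 0 0 0 0
  0 0 0 0 4
  0 0 0 0 6
After step 5: ants at (3,4),(4,4)
  0 0 0 0 0
  0 0 0 0 0
  0 0 0 0 0
  0 0 0 0 5
  0 0 0 0 7

0 0 0 0 0
0 0 0 0 0
0 0 0 0 0
0 0 0 0 5
0 0 0 0 7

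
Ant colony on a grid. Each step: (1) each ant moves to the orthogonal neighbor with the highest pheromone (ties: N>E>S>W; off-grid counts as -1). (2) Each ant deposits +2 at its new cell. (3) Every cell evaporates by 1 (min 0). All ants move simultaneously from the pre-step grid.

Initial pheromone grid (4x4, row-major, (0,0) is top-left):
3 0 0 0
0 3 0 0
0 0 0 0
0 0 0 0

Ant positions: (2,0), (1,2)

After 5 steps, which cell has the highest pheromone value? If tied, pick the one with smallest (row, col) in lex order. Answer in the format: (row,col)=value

Step 1: ant0:(2,0)->N->(1,0) | ant1:(1,2)->W->(1,1)
  grid max=4 at (1,1)
Step 2: ant0:(1,0)->E->(1,1) | ant1:(1,1)->W->(1,0)
  grid max=5 at (1,1)
Step 3: ant0:(1,1)->W->(1,0) | ant1:(1,0)->E->(1,1)
  grid max=6 at (1,1)
Step 4: ant0:(1,0)->E->(1,1) | ant1:(1,1)->W->(1,0)
  grid max=7 at (1,1)
Step 5: ant0:(1,1)->W->(1,0) | ant1:(1,0)->E->(1,1)
  grid max=8 at (1,1)
Final grid:
  0 0 0 0
  5 8 0 0
  0 0 0 0
  0 0 0 0
Max pheromone 8 at (1,1)

Answer: (1,1)=8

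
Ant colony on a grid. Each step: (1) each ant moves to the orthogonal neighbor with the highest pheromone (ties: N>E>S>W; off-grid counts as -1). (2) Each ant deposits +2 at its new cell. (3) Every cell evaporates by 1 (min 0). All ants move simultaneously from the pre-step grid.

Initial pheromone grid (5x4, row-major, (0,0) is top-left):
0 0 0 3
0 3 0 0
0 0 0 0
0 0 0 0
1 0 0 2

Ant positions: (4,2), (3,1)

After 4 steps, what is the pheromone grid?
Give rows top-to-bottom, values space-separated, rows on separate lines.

After step 1: ants at (4,3),(2,1)
  0 0 0 2
  0 2 0 0
  0 1 0 0
  0 0 0 0
  0 0 0 3
After step 2: ants at (3,3),(1,1)
  0 0 0 1
  0 3 0 0
  0 0 0 0
  0 0 0 1
  0 0 0 2
After step 3: ants at (4,3),(0,1)
  0 1 0 0
  0 2 0 0
  0 0 0 0
  0 0 0 0
  0 0 0 3
After step 4: ants at (3,3),(1,1)
  0 0 0 0
  0 3 0 0
  0 0 0 0
  0 0 0 1
  0 0 0 2

0 0 0 0
0 3 0 0
0 0 0 0
0 0 0 1
0 0 0 2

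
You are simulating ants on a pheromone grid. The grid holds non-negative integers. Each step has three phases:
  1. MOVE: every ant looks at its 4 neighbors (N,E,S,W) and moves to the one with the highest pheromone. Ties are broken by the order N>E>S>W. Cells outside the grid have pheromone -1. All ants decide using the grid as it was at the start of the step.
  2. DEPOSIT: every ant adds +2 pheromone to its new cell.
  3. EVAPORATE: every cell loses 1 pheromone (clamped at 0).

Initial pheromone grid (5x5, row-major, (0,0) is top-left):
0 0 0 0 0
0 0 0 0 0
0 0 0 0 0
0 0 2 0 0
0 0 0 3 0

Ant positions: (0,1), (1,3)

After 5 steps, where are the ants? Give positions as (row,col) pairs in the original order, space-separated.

Step 1: ant0:(0,1)->E->(0,2) | ant1:(1,3)->N->(0,3)
  grid max=2 at (4,3)
Step 2: ant0:(0,2)->E->(0,3) | ant1:(0,3)->W->(0,2)
  grid max=2 at (0,2)
Step 3: ant0:(0,3)->W->(0,2) | ant1:(0,2)->E->(0,3)
  grid max=3 at (0,2)
Step 4: ant0:(0,2)->E->(0,3) | ant1:(0,3)->W->(0,2)
  grid max=4 at (0,2)
Step 5: ant0:(0,3)->W->(0,2) | ant1:(0,2)->E->(0,3)
  grid max=5 at (0,2)

(0,2) (0,3)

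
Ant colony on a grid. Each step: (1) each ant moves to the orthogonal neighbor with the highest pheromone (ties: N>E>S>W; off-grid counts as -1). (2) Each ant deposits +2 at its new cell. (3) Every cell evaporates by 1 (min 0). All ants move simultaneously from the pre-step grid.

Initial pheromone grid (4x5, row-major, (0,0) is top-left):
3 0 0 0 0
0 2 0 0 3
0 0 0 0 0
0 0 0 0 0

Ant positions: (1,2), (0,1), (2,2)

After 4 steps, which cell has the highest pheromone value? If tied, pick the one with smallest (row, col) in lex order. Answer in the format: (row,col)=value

Answer: (1,1)=8

Derivation:
Step 1: ant0:(1,2)->W->(1,1) | ant1:(0,1)->W->(0,0) | ant2:(2,2)->N->(1,2)
  grid max=4 at (0,0)
Step 2: ant0:(1,1)->E->(1,2) | ant1:(0,0)->E->(0,1) | ant2:(1,2)->W->(1,1)
  grid max=4 at (1,1)
Step 3: ant0:(1,2)->W->(1,1) | ant1:(0,1)->S->(1,1) | ant2:(1,1)->E->(1,2)
  grid max=7 at (1,1)
Step 4: ant0:(1,1)->E->(1,2) | ant1:(1,1)->E->(1,2) | ant2:(1,2)->W->(1,1)
  grid max=8 at (1,1)
Final grid:
  1 0 0 0 0
  0 8 6 0 0
  0 0 0 0 0
  0 0 0 0 0
Max pheromone 8 at (1,1)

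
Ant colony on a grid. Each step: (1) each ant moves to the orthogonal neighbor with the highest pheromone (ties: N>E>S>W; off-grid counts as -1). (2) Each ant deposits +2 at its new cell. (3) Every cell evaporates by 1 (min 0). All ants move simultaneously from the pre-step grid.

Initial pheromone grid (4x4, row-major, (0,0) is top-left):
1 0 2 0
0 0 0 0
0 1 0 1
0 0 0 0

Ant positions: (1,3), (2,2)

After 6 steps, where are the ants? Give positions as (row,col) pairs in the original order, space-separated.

Step 1: ant0:(1,3)->S->(2,3) | ant1:(2,2)->E->(2,3)
  grid max=4 at (2,3)
Step 2: ant0:(2,3)->N->(1,3) | ant1:(2,3)->N->(1,3)
  grid max=3 at (1,3)
Step 3: ant0:(1,3)->S->(2,3) | ant1:(1,3)->S->(2,3)
  grid max=6 at (2,3)
Step 4: ant0:(2,3)->N->(1,3) | ant1:(2,3)->N->(1,3)
  grid max=5 at (1,3)
Step 5: ant0:(1,3)->S->(2,3) | ant1:(1,3)->S->(2,3)
  grid max=8 at (2,3)
Step 6: ant0:(2,3)->N->(1,3) | ant1:(2,3)->N->(1,3)
  grid max=7 at (1,3)

(1,3) (1,3)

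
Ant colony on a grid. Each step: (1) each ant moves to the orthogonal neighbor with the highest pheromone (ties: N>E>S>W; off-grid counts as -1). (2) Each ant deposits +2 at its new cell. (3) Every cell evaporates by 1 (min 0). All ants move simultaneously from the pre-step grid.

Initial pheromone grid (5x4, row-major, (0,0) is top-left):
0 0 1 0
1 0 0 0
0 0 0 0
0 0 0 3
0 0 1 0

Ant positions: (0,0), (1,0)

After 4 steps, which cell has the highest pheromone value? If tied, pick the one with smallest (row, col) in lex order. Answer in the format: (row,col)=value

Step 1: ant0:(0,0)->S->(1,0) | ant1:(1,0)->N->(0,0)
  grid max=2 at (1,0)
Step 2: ant0:(1,0)->N->(0,0) | ant1:(0,0)->S->(1,0)
  grid max=3 at (1,0)
Step 3: ant0:(0,0)->S->(1,0) | ant1:(1,0)->N->(0,0)
  grid max=4 at (1,0)
Step 4: ant0:(1,0)->N->(0,0) | ant1:(0,0)->S->(1,0)
  grid max=5 at (1,0)
Final grid:
  4 0 0 0
  5 0 0 0
  0 0 0 0
  0 0 0 0
  0 0 0 0
Max pheromone 5 at (1,0)

Answer: (1,0)=5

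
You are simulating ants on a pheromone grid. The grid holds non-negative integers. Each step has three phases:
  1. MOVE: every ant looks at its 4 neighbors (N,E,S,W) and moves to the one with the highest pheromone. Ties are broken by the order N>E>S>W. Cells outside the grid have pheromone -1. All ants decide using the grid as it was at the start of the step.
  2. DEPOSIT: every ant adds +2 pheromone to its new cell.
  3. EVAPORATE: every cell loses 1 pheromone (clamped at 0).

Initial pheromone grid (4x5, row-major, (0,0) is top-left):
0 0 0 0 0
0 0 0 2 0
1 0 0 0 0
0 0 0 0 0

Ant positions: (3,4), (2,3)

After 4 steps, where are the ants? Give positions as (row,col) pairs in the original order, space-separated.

Step 1: ant0:(3,4)->N->(2,4) | ant1:(2,3)->N->(1,3)
  grid max=3 at (1,3)
Step 2: ant0:(2,4)->N->(1,4) | ant1:(1,3)->N->(0,3)
  grid max=2 at (1,3)
Step 3: ant0:(1,4)->W->(1,3) | ant1:(0,3)->S->(1,3)
  grid max=5 at (1,3)
Step 4: ant0:(1,3)->N->(0,3) | ant1:(1,3)->N->(0,3)
  grid max=4 at (1,3)

(0,3) (0,3)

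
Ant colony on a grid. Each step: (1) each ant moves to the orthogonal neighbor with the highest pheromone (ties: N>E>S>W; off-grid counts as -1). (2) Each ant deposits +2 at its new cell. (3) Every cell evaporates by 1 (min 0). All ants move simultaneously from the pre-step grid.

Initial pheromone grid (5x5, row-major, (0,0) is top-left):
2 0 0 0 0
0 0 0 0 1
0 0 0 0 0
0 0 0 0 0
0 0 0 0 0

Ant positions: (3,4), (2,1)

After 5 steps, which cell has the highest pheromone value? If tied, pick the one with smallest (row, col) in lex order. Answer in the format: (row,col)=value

Step 1: ant0:(3,4)->N->(2,4) | ant1:(2,1)->N->(1,1)
  grid max=1 at (0,0)
Step 2: ant0:(2,4)->N->(1,4) | ant1:(1,1)->N->(0,1)
  grid max=1 at (0,1)
Step 3: ant0:(1,4)->N->(0,4) | ant1:(0,1)->E->(0,2)
  grid max=1 at (0,2)
Step 4: ant0:(0,4)->S->(1,4) | ant1:(0,2)->E->(0,3)
  grid max=1 at (0,3)
Step 5: ant0:(1,4)->N->(0,4) | ant1:(0,3)->E->(0,4)
  grid max=3 at (0,4)
Final grid:
  0 0 0 0 3
  0 0 0 0 0
  0 0 0 0 0
  0 0 0 0 0
  0 0 0 0 0
Max pheromone 3 at (0,4)

Answer: (0,4)=3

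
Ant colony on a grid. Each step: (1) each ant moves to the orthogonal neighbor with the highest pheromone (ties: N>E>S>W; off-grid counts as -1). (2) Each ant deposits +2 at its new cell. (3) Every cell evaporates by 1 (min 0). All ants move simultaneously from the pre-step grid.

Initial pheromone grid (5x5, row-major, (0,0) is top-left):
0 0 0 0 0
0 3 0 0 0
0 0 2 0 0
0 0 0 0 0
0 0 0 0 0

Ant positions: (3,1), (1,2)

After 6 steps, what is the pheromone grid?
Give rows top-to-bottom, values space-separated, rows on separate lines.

After step 1: ants at (2,1),(1,1)
  0 0 0 0 0
  0 4 0 0 0
  0 1 1 0 0
  0 0 0 0 0
  0 0 0 0 0
After step 2: ants at (1,1),(2,1)
  0 0 0 0 0
  0 5 0 0 0
  0 2 0 0 0
  0 0 0 0 0
  0 0 0 0 0
After step 3: ants at (2,1),(1,1)
  0 0 0 0 0
  0 6 0 0 0
  0 3 0 0 0
  0 0 0 0 0
  0 0 0 0 0
After step 4: ants at (1,1),(2,1)
  0 0 0 0 0
  0 7 0 0 0
  0 4 0 0 0
  0 0 0 0 0
  0 0 0 0 0
After step 5: ants at (2,1),(1,1)
  0 0 0 0 0
  0 8 0 0 0
  0 5 0 0 0
  0 0 0 0 0
  0 0 0 0 0
After step 6: ants at (1,1),(2,1)
  0 0 0 0 0
  0 9 0 0 0
  0 6 0 0 0
  0 0 0 0 0
  0 0 0 0 0

0 0 0 0 0
0 9 0 0 0
0 6 0 0 0
0 0 0 0 0
0 0 0 0 0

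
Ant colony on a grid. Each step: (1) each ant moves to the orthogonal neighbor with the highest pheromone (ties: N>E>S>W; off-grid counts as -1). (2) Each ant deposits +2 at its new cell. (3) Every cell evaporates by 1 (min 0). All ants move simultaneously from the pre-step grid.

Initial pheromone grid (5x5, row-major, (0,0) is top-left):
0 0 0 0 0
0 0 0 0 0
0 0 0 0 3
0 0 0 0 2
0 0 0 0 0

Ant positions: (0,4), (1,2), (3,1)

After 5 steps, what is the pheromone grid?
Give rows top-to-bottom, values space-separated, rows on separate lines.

After step 1: ants at (1,4),(0,2),(2,1)
  0 0 1 0 0
  0 0 0 0 1
  0 1 0 0 2
  0 0 0 0 1
  0 0 0 0 0
After step 2: ants at (2,4),(0,3),(1,1)
  0 0 0 1 0
  0 1 0 0 0
  0 0 0 0 3
  0 0 0 0 0
  0 0 0 0 0
After step 3: ants at (1,4),(0,4),(0,1)
  0 1 0 0 1
  0 0 0 0 1
  0 0 0 0 2
  0 0 0 0 0
  0 0 0 0 0
After step 4: ants at (2,4),(1,4),(0,2)
  0 0 1 0 0
  0 0 0 0 2
  0 0 0 0 3
  0 0 0 0 0
  0 0 0 0 0
After step 5: ants at (1,4),(2,4),(0,3)
  0 0 0 1 0
  0 0 0 0 3
  0 0 0 0 4
  0 0 0 0 0
  0 0 0 0 0

0 0 0 1 0
0 0 0 0 3
0 0 0 0 4
0 0 0 0 0
0 0 0 0 0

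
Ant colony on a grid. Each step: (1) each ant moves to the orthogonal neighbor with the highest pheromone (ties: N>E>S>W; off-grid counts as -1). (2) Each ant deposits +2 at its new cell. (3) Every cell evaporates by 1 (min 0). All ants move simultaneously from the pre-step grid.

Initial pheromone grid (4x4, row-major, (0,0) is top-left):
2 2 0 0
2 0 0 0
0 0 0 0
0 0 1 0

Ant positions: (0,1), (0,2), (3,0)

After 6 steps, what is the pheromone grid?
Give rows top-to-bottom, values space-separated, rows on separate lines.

After step 1: ants at (0,0),(0,1),(2,0)
  3 3 0 0
  1 0 0 0
  1 0 0 0
  0 0 0 0
After step 2: ants at (0,1),(0,0),(1,0)
  4 4 0 0
  2 0 0 0
  0 0 0 0
  0 0 0 0
After step 3: ants at (0,0),(0,1),(0,0)
  7 5 0 0
  1 0 0 0
  0 0 0 0
  0 0 0 0
After step 4: ants at (0,1),(0,0),(0,1)
  8 8 0 0
  0 0 0 0
  0 0 0 0
  0 0 0 0
After step 5: ants at (0,0),(0,1),(0,0)
  11 9 0 0
  0 0 0 0
  0 0 0 0
  0 0 0 0
After step 6: ants at (0,1),(0,0),(0,1)
  12 12 0 0
  0 0 0 0
  0 0 0 0
  0 0 0 0

12 12 0 0
0 0 0 0
0 0 0 0
0 0 0 0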